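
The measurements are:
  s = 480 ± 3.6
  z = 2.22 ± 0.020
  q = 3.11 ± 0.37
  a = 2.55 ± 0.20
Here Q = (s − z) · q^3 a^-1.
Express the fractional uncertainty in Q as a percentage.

Let u = s − z = 478. δu = √(δs² + δz²) = √(13.0 + 0.000400) = 3.60, so δu/u = 0.00753.
Q is then a monomial in u, q, a:
δQ/Q = √((δu/u)² + (3·δq/q)² + (-1·δa/a)²) = √(5.68e-05 + 0.127 + 0.00615) = 0.366

36.6%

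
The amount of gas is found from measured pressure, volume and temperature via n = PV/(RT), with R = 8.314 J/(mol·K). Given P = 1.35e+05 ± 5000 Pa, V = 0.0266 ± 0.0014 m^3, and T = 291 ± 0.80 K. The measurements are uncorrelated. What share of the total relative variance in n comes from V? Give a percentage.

66.8%

(δn/n)² = (1·δP/P)² + (1·δV/V)² + (-1·δT/T)²
  P term: (1×0.0370)² = 0.00137
  V term: (1×0.0526)² = 0.00277
  T term: (-1×0.00275)² = 7.56e-06
Total = 0.00415. Share from V = 0.00277/0.00415 = 0.668.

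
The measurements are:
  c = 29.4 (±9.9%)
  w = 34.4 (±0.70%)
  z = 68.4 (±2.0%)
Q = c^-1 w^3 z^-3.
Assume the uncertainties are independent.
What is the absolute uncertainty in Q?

0.000509

Relative error in a monomial: (δQ/Q)² = Σ (nᵢ · δxᵢ/xᵢ)².
  (-1·δc/c)² = (-1×0.0990)² = 0.00980;  (3·δw/w)² = (3×0.00700)² = 0.000441;  (-3·δz/z)² = (-3×0.0200)² = 0.00360
δQ/Q = √(0.0138) = 0.118
Q = 0.00433, so δQ = 0.118 × 0.00433 = 0.000509.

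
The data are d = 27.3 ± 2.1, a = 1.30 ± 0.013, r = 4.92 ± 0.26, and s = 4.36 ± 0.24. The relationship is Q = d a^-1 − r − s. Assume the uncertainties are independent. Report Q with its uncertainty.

11.7 ± 1.67

Let p = d·a^-1 = 21.0. δp/p = √((1·δd/d)² + (-1·δa/a)²) = √(0.00592 + 0.000100) = 0.0776, so δp = 1.63.
Q = p − r − s: δQ = √(δp² + δr² + δs²) = √(2.65 + 0.0676 + 0.0576) = 1.67
Q = 11.7.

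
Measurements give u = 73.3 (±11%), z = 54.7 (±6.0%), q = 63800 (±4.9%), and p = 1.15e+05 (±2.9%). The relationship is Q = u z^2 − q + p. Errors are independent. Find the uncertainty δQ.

Let w = u·z^2 = 2.19e+05. δw/w = √((1·δu/u)² + (2·δz/z)²) = √(0.0121 + 0.0144) = 0.163, so δw = 35700.
Q = w − q + p: δQ = √(δw² + δq² + δp²) = √(1.27e+09 + 9.77e+06 + 1.11e+07) = 36000

36000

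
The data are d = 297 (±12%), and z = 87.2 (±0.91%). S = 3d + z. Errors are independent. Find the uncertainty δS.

107

Sums and differences: (δS)² = Σ (cᵢ δxᵢ)².
  (3·δd)² = 11400;  (δz)² = 0.630
δS = √(11400) = 107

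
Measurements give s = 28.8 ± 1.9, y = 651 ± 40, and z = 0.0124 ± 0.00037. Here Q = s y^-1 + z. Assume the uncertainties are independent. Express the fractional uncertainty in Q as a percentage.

Let p = s·y^-1 = 0.0442. δp/p = √((1·δs/s)² + (-1·δy/y)²) = √(0.00435 + 0.00378) = 0.0902, so δp = 0.00399.
Q = p + z: δQ = √(δp² + δz²) = √(1.59e-05 + 1.37e-07) = 0.00401
Q = 0.0566, so δQ/Q = 0.00401/0.0566 = 0.0707.

7.07%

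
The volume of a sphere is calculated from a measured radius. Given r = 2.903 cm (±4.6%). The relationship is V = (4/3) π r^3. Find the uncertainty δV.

14.1 cm^3

Each factor contributes (exponent × relative error)² to (δV/V)²:
  (3·δr/r)² = (3×0.0460)² = 0.0190
δV/V = √(0.0190) = 0.138
V = 102.5 cm^3, so δV = 0.138 × 102.5 = 14.1 cm^3.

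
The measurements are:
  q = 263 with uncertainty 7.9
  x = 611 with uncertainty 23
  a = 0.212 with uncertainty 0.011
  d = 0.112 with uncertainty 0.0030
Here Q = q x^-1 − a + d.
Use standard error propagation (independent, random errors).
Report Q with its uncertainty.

0.330 ± 0.0237

Let p = q·x^-1 = 0.430. δp/p = √((1·δq/q)² + (-1·δx/x)²) = √(0.000902 + 0.00142) = 0.0482, so δp = 0.0207.
Q = p − a + d: δQ = √(δp² + δa² + δd²) = √(0.000430 + 0.000121 + 9e-06) = 0.0237
Q = 0.330.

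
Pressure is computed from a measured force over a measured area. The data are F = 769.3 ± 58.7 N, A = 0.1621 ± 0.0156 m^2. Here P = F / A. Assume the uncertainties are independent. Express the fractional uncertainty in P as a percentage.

P is a product of powers, so relative uncertainties combine in quadrature:
  (1·δF/F)² = (1×0.0763)² = 0.00582;  (-1·δA/A)² = (-1×0.0962)² = 0.00926
δP/P = √(0.0151) = 0.123

12.3%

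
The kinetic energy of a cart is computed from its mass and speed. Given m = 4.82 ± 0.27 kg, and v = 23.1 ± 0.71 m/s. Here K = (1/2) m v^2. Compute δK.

107 J

K is a product of powers, so relative uncertainties combine in quadrature:
  (1·δm/m)² = (1×0.0560)² = 0.00314;  (2·δv/v)² = (2×0.0307)² = 0.00378
δK/K = √(0.00692) = 0.0832
K = 1290 J, so δK = 0.0832 × 1290 = 107 J.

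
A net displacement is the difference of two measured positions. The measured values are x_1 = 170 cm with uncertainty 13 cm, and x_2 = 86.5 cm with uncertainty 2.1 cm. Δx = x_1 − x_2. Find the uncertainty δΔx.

Sums and differences: (δΔx)² = Σ (cᵢ δxᵢ)².
  (δx_1)² = 169;  (δx_2)² = 4.41
δΔx = √(173) = 13.2 cm

13.2 cm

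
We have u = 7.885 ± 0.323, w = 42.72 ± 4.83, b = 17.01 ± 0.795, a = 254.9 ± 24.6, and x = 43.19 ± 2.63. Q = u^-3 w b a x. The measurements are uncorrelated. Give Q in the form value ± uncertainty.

16320 ± 3390

Products/powers → add relative errors in quadrature, weighted by exponent:
  (-3·δu/u)² = (-3×0.0410)² = 0.0151;  (1·δw/w)² = (1×0.113)² = 0.0128;  (1·δb/b)² = (1×0.0467)² = 0.00218;  (1·δa/a)² = (1×0.0965)² = 0.00931;  (1·δx/x)² = (1×0.0609)² = 0.00371
δQ/Q = √(0.0431) = 0.208
Q = 16320, so δQ = 0.208 × 16320 = 3390.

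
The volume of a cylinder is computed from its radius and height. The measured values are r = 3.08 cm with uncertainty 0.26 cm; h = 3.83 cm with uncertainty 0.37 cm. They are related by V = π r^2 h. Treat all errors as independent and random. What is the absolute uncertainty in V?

22.2 cm^3

Relative error in a monomial: (δV/V)² = Σ (nᵢ · δxᵢ/xᵢ)².
  (2·δr/r)² = (2×0.0844)² = 0.0285;  (1·δh/h)² = (1×0.0966)² = 0.00933
δV/V = √(0.0378) = 0.195
V = 114 cm^3, so δV = 0.195 × 114 = 22.2 cm^3.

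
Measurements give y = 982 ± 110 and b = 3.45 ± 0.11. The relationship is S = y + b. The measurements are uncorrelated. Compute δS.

S is a linear combination, so absolute uncertainties add in quadrature:
  (δy)² = 12100;  (δb)² = 0.0121
δS = √(12100) = 110

110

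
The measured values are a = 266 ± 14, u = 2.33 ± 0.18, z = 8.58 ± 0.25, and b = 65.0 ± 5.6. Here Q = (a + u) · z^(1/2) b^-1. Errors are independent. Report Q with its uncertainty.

Let w = a + u = 268. δw = √(δa² + δu²) = √(196 + 0.0324) = 14.0, so δw/w = 0.0522.
Q is then a monomial in w, z, b:
δQ/Q = √((δw/w)² + (½·δz/z)² + (-1·δb/b)²) = √(0.00272 + 0.000212 + 0.00742) = 0.102
Q = 12.1, so δQ = 0.102 × 12.1 = 1.23.

12.1 ± 1.23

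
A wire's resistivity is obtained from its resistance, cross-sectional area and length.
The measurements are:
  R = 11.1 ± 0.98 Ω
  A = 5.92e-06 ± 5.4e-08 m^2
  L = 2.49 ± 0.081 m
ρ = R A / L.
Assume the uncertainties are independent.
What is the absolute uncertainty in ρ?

2.49e-06 Ω·m

Since ρ is a product/quotient, work with relative uncertainties:
  (1·δR/R)² = (1×0.0883)² = 0.00779;  (1·δA/A)² = (1×0.00912)² = 8.32e-05;  (-1·δL/L)² = (-1×0.0325)² = 0.00106
δρ/ρ = √(0.00894) = 0.0945
ρ = 2.64e-05 Ω·m, so δρ = 0.0945 × 2.64e-05 = 2.49e-06 Ω·m.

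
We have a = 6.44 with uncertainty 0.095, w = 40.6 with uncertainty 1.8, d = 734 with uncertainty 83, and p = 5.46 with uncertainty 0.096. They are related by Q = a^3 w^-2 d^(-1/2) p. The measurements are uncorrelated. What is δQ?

Each factor contributes (exponent × relative error)² to (δQ/Q)²:
  (3·δa/a)² = (3×0.0148)² = 0.00196;  (-2·δw/w)² = (-2×0.0443)² = 0.00786;  (−½·δd/d)² = (-0.5×0.113)² = 0.00320;  (1·δp/p)² = (1×0.0176)² = 0.000309
δQ/Q = √(0.0133) = 0.115
Q = 0.0327, so δQ = 0.115 × 0.0327 = 0.00377.

0.00377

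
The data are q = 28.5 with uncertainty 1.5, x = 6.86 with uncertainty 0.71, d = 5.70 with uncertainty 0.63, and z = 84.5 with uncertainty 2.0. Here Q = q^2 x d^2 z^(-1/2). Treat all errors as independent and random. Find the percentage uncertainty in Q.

Products/powers → add relative errors in quadrature, weighted by exponent:
  (2·δq/q)² = (2×0.0526)² = 0.0111;  (1·δx/x)² = (1×0.103)² = 0.0107;  (2·δd/d)² = (2×0.111)² = 0.0489;  (−½·δz/z)² = (-0.5×0.0237)² = 0.000140
δQ/Q = √(0.0708) = 0.266

26.6%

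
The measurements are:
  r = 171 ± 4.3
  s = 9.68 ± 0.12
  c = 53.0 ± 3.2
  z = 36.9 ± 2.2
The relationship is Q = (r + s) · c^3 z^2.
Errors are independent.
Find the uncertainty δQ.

7.99e+09

Let u = r + s = 181. δu = √(δr² + δs²) = √(18.5 + 0.0144) = 4.30, so δu/u = 0.0238.
Q is then a monomial in u, c, z:
δQ/Q = √((δu/u)² + (3·δc/c)² + (2·δz/z)²) = √(0.000567 + 0.0328 + 0.0142) = 0.218
Q = 3.66e+10, so δQ = 0.218 × 3.66e+10 = 7.99e+09.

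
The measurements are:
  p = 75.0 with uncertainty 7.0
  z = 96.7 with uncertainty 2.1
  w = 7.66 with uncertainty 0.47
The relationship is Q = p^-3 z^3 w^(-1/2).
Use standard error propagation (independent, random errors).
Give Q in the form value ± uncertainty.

0.774 ± 0.224

Q is a product of powers, so relative uncertainties combine in quadrature:
  (-3·δp/p)² = (-3×0.0933)² = 0.0784;  (3·δz/z)² = (3×0.0217)² = 0.00424;  (−½·δw/w)² = (-0.5×0.0614)² = 0.000941
δQ/Q = √(0.0836) = 0.289
Q = 0.774, so δQ = 0.289 × 0.774 = 0.224.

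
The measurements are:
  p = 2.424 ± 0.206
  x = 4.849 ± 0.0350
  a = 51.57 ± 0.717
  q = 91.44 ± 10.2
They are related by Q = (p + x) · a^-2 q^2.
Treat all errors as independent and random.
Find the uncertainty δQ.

5.18

Let u = p + x = 7.273. δu = √(δp² + δx²) = √(0.0424 + 0.00123) = 0.209, so δu/u = 0.0287.
Q is then a monomial in u, a, q:
δQ/Q = √((δu/u)² + (-2·δa/a)² + (2·δq/q)²) = √(0.000825 + 0.000773 + 0.0498) = 0.227
Q = 22.87, so δQ = 0.227 × 22.87 = 5.18.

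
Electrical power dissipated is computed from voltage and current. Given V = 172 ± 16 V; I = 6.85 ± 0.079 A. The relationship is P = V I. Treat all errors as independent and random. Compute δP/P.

0.0937

P is a product of powers, so relative uncertainties combine in quadrature:
  (1·δV/V)² = (1×0.0930)² = 0.00865;  (1·δI/I)² = (1×0.0115)² = 0.000133
δP/P = √(0.00879) = 0.0937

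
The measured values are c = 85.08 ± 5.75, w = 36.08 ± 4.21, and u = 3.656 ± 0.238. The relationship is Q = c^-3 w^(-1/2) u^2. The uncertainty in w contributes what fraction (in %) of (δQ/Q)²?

(δQ/Q)² = (-3·δc/c)² + (−½·δw/w)² + (2·δu/u)²
  c term: (-3×0.0676)² = 0.0411
  w term: (-0.5×0.117)² = 0.00340
  u term: (2×0.0651)² = 0.0170
Total = 0.0615. Share from w = 0.00340/0.0615 = 0.0554.

5.54%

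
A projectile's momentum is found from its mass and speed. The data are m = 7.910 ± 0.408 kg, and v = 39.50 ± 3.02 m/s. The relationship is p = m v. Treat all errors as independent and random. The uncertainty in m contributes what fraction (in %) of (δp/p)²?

(δp/p)² = (1·δm/m)² + (1·δv/v)²
  m term: (1×0.0516)² = 0.00266
  v term: (1×0.0765)² = 0.00585
Total = 0.00851. Share from m = 0.00266/0.00851 = 0.313.

31.3%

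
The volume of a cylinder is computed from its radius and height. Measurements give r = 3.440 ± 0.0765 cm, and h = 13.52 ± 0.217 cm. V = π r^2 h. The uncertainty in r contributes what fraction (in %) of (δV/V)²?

(δV/V)² = (2·δr/r)² + (1·δh/h)²
  r term: (2×0.0222)² = 0.00198
  h term: (1×0.0161)² = 0.000258
Total = 0.00224. Share from r = 0.00198/0.00224 = 0.885.

88.5%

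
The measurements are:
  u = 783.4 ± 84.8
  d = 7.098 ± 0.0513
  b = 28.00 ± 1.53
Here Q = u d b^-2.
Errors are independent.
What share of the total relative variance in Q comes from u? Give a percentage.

(δQ/Q)² = (1·δu/u)² + (1·δd/d)² + (-2·δb/b)²
  u term: (1×0.108)² = 0.0117
  d term: (1×0.00723)² = 5.22e-05
  b term: (-2×0.0546)² = 0.0119
Total = 0.0237. Share from u = 0.0117/0.0237 = 0.494.

49.4%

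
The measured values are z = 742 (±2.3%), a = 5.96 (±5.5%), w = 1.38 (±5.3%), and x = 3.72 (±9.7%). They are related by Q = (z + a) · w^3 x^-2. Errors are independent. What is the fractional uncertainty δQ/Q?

0.252

Let u = z + a = 748. δu = √(δz² + δa²) = √(291 + 0.107) = 17.1, so δu/u = 0.0228.
Q is then a monomial in u, w, x:
δQ/Q = √((δu/u)² + (3·δw/w)² + (-2·δx/x)²) = √(0.000521 + 0.0253 + 0.0376) = 0.252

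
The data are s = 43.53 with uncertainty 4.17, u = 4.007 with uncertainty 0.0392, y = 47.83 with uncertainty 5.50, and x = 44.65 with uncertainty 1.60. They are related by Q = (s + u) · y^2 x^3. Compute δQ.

2.6e+09

Let w = s + u = 47.54. δw = √(δs² + δu²) = √(17.4 + 0.00154) = 4.17, so δw/w = 0.0877.
Q is then a monomial in w, y, x:
δQ/Q = √((δw/w)² + (2·δy/y)² + (3·δx/x)²) = √(0.00770 + 0.0529 + 0.0116) = 0.269
Q = 9.68e+09, so δQ = 0.269 × 9.68e+09 = 2.6e+09.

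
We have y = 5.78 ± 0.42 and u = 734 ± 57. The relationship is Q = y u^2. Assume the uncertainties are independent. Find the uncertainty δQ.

Since Q is a product/quotient, work with relative uncertainties:
  (1·δy/y)² = (1×0.0727)² = 0.00528;  (2·δu/u)² = (2×0.0777)² = 0.0241
δQ/Q = √(0.0294) = 0.171
Q = 3.11e+06, so δQ = 0.171 × 3.11e+06 = 5.34e+05.

5.34e+05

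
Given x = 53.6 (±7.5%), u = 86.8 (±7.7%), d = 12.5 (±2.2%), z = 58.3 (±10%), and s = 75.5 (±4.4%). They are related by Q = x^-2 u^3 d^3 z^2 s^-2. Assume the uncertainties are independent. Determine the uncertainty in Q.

For a monomial Q ∝ x^-2, u^3, d^3, z^2, s^-2, fractional errors add in quadrature:
  (-2·δx/x)² = (-2×0.0750)² = 0.0225;  (3·δu/u)² = (3×0.0770)² = 0.0534;  (3·δd/d)² = (3×0.0220)² = 0.00436;  (2·δz/z)² = (2×0.100)² = 0.0400;  (-2·δs/s)² = (-2×0.0440)² = 0.00774
δQ/Q = √(0.128) = 0.358
Q = 2.65e+05, so δQ = 0.358 × 2.65e+05 = 94800.

94800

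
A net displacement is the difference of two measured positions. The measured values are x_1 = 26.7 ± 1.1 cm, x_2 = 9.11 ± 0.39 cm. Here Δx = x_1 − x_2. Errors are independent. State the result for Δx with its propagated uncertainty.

Absolute uncertainties add in quadrature for a linear combination:
  (δx_1)² = 1.21;  (δx_2)² = 0.152
δΔx = √(1.36) = 1.17 cm
Δx = 17.6 cm.

17.6 ± 1.17 cm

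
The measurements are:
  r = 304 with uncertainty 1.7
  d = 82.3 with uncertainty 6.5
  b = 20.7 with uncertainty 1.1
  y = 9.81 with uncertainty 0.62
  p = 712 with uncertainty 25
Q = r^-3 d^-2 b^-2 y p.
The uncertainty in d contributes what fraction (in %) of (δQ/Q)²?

(δQ/Q)² = (-3·δr/r)² + (-2·δd/d)² + (-2·δb/b)² + (1·δy/y)² + (1·δp/p)²
  r term: (-3×0.00559)² = 0.000281
  d term: (-2×0.0790)² = 0.0250
  b term: (-2×0.0531)² = 0.0113
  y term: (1×0.0632)² = 0.00399
  p term: (1×0.0351)² = 0.00123
Total = 0.0418. Share from d = 0.0250/0.0418 = 0.598.

59.8%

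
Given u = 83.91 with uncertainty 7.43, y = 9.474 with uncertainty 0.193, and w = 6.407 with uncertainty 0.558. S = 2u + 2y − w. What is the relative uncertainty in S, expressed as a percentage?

8.25%

Each term contributes (cᵢ δxᵢ)² to (δS)²:
  (2·δu)² = 221;  (2·δy)² = 0.149;  (δw)² = 0.311
δS = √(221) = 14.9
S = 180.4, so δS/S = 14.9/180.4 = 0.0825.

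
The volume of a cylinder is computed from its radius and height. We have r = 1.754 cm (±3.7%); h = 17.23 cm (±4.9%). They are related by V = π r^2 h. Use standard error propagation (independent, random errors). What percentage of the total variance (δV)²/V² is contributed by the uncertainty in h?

(δV/V)² = (2·δr/r)² + (1·δh/h)²
  r term: (2×0.0370)² = 0.00548
  h term: (1×0.0490)² = 0.00240
Total = 0.00788. Share from h = 0.00240/0.00788 = 0.305.

30.5%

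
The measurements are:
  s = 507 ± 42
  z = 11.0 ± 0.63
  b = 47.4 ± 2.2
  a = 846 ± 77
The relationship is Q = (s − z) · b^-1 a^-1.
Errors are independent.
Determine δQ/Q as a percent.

13.3%

Let u = s − z = 496. δu = √(δs² + δz²) = √(1760 + 0.397) = 42.0, so δu/u = 0.0847.
Q is then a monomial in u, b, a:
δQ/Q = √((δu/u)² + (-1·δb/b)² + (-1·δa/a)²) = √(0.00717 + 0.00215 + 0.00828) = 0.133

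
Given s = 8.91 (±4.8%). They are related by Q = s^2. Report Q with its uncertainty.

79.4 ± 7.62

Q is a product of powers, so relative uncertainties combine in quadrature:
  (2·δs/s)² = (2×0.0480)² = 0.00922
δQ/Q = √(0.00922) = 0.0960
Q = 79.4, so δQ = 0.0960 × 79.4 = 7.62.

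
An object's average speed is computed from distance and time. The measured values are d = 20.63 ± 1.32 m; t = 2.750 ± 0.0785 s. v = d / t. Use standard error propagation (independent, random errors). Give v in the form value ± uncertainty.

For a monomial v ∝ d, t^-1, fractional errors add in quadrature:
  (1·δd/d)² = (1×0.0640)² = 0.00409;  (-1·δt/t)² = (-1×0.0285)² = 0.000815
δv/v = √(0.00491) = 0.0701
v = 7.502 m/s, so δv = 0.0701 × 7.502 = 0.526 m/s.

7.502 ± 0.526 m/s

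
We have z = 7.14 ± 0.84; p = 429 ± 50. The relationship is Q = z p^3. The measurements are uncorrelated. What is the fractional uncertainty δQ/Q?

For a monomial Q ∝ z, p^3, fractional errors add in quadrature:
  (1·δz/z)² = (1×0.118)² = 0.0138;  (3·δp/p)² = (3×0.117)² = 0.122
δQ/Q = √(0.136) = 0.369

0.369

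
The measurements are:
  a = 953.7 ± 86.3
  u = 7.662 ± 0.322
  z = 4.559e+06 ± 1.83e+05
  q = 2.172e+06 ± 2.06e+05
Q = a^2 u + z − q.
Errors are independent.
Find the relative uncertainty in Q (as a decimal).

0.141

Let p = a^2·u = 6.969e+06. δp/p = √((2·δa/a)² + (1·δu/u)²) = √(0.0328 + 0.00177) = 0.186, so δp = 1.29e+06.
Q = p + z − q: δQ = √(δp² + δz² + δq²) = √(1.68e+12 + 3.35e+10 + 4.24e+10) = 1.32e+06
Q = 9.356e+06, so δQ/Q = 1.32e+06/9.356e+06 = 0.141.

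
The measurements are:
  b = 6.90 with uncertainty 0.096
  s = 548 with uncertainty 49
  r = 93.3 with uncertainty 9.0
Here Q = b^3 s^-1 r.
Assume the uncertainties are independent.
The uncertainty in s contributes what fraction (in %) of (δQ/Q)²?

42.0%

(δQ/Q)² = (3·δb/b)² + (-1·δs/s)² + (1·δr/r)²
  b term: (3×0.0139)² = 0.00174
  s term: (-1×0.0894)² = 0.00800
  r term: (1×0.0965)² = 0.00931
Total = 0.0190. Share from s = 0.00800/0.0190 = 0.420.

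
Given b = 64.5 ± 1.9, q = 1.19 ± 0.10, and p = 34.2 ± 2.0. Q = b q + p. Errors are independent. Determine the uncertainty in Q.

Let w = b·q = 76.8. δw/w = √((1·δb/b)² + (1·δq/q)²) = √(0.000868 + 0.00706) = 0.0890, so δw = 6.83.
Q = w + p: δQ = √(δw² + δp²) = √(46.7 + 4.00) = 7.12

7.12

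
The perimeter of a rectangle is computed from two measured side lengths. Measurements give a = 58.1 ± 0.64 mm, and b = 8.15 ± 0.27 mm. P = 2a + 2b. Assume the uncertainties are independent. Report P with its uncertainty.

132 ± 1.39 mm

Absolute uncertainties add in quadrature for a linear combination:
  (2·δa)² = 1.64;  (2·δb)² = 0.292
δP = √(1.93) = 1.39 mm
P = 132 mm.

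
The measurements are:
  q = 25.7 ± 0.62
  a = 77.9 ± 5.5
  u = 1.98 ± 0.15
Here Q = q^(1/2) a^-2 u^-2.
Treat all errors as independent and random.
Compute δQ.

Each factor contributes (exponent × relative error)² to (δQ/Q)²:
  (½·δq/q)² = (0.5×0.0241)² = 0.000145;  (-2·δa/a)² = (-2×0.0706)² = 0.0199;  (-2·δu/u)² = (-2×0.0758)² = 0.0230
δQ/Q = √(0.0430) = 0.207
Q = 0.000213, so δQ = 0.207 × 0.000213 = 4.42e-05.

4.42e-05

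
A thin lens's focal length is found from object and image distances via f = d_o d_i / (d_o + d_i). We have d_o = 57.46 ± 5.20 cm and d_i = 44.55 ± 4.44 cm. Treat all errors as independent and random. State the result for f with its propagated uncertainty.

25.09 ± 1.72 cm

∂f/∂d_o = (d_i/(d_o+d_i))² = 0.191;  ∂f/∂d_i = (d_o/(d_o+d_i))² = 0.317
δf = √((∂f/∂d_o · δd_o)² + (∂f/∂d_i · δd_i)²) = √(0.984 + 1.98) = 1.72 cm
f = 25.09 cm.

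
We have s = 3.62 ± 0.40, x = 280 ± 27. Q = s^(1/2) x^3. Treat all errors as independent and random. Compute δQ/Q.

Products/powers → add relative errors in quadrature, weighted by exponent:
  (½·δs/s)² = (0.5×0.110)² = 0.00305;  (3·δx/x)² = (3×0.0964)² = 0.0837
δQ/Q = √(0.0867) = 0.295

0.295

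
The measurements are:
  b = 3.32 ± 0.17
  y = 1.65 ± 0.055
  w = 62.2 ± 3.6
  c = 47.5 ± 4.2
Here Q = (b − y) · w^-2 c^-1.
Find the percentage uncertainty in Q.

Let u = b − y = 1.67. δu = √(δb² + δy²) = √(0.0289 + 0.00302) = 0.179, so δu/u = 0.107.
Q is then a monomial in u, w, c:
δQ/Q = √((δu/u)² + (-2·δw/w)² + (-1·δc/c)²) = √(0.0114 + 0.0134 + 0.00782) = 0.181

18.1%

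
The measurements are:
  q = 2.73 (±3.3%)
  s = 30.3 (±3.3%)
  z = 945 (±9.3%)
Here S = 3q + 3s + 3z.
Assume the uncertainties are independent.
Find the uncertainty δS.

264

Sums and differences: (δS)² = Σ (cᵢ δxᵢ)².
  (3·δq)² = 0.0730;  (3·δs)² = 9.00;  (3·δz)² = 69500
δS = √(69500) = 264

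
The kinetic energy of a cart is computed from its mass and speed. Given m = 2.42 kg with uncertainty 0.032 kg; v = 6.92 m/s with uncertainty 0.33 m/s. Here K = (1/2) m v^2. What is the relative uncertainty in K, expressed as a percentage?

Relative error in a monomial: (δK/K)² = Σ (nᵢ · δxᵢ/xᵢ)².
  (1·δm/m)² = (1×0.0132)² = 0.000175;  (2·δv/v)² = (2×0.0477)² = 0.00910
δK/K = √(0.00927) = 0.0963

9.63%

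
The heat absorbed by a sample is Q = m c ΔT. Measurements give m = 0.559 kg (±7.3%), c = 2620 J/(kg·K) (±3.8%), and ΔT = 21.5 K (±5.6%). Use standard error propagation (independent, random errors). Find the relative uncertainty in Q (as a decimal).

0.0995

Relative error in a monomial: (δQ/Q)² = Σ (nᵢ · δxᵢ/xᵢ)².
  (1·δm/m)² = (1×0.0730)² = 0.00533;  (1·δc/c)² = (1×0.0380)² = 0.00144;  (1·δΔT/ΔT)² = (1×0.0560)² = 0.00314
δQ/Q = √(0.00991) = 0.0995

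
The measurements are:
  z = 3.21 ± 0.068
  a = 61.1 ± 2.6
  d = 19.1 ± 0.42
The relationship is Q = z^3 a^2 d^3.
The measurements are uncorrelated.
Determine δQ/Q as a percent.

12.5%

Since Q is a product/quotient, work with relative uncertainties:
  (3·δz/z)² = (3×0.0212)² = 0.00404;  (2·δa/a)² = (2×0.0426)² = 0.00724;  (3·δd/d)² = (3×0.0220)² = 0.00435
δQ/Q = √(0.0156) = 0.125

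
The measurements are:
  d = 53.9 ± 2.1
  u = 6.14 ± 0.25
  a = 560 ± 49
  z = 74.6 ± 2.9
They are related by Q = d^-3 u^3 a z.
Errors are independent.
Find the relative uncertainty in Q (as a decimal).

0.194

For a monomial Q ∝ d^-3, u^3, a, z, fractional errors add in quadrature:
  (-3·δd/d)² = (-3×0.0390)² = 0.0137;  (3·δu/u)² = (3×0.0407)² = 0.0149;  (1·δa/a)² = (1×0.0875)² = 0.00766;  (1·δz/z)² = (1×0.0389)² = 0.00151
δQ/Q = √(0.0377) = 0.194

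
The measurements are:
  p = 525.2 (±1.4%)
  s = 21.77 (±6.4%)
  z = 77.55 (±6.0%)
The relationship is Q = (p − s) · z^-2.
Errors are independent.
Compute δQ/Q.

0.121

Let u = p − s = 503.4. δu = √(δp² + δs²) = √(54.1 + 1.94) = 7.48, so δu/u = 0.0149.
Q is then a monomial in u, z:
δQ/Q = √((δu/u)² + (-2·δz/z)²) = √(0.000221 + 0.0144) = 0.121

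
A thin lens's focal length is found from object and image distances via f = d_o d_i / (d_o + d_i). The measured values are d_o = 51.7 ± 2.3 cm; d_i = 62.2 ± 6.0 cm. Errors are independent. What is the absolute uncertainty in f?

∂f/∂d_o = (d_i/(d_o+d_i))² = 0.298;  ∂f/∂d_i = (d_o/(d_o+d_i))² = 0.206
δf = √((∂f/∂d_o · δd_o)² + (∂f/∂d_i · δd_i)²) = √(0.470 + 1.53) = 1.41 cm

1.41 cm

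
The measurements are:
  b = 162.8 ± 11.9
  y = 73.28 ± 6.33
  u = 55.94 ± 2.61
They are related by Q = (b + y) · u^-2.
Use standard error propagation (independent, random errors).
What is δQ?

0.00825

Let w = b + y = 236.1. δw = √(δb² + δy²) = √(142 + 40.1) = 13.5, so δw/w = 0.0571.
Q is then a monomial in w, u:
δQ/Q = √((δw/w)² + (-2·δu/u)²) = √(0.00326 + 0.00871) = 0.109
Q = 0.07544, so δQ = 0.109 × 0.07544 = 0.00825.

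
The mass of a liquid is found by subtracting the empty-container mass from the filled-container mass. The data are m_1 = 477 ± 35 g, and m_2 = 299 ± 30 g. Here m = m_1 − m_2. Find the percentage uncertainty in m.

m is a linear combination, so absolute uncertainties add in quadrature:
  (δm_1)² = 1220;  (δm_2)² = 900
δm = √(2120) = 46.1 g
m = 178 g, so δm/m = 46.1/178 = 0.259.

25.9%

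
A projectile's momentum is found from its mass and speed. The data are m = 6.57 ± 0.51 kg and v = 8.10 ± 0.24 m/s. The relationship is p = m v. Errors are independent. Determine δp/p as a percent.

Since p is a product/quotient, work with relative uncertainties:
  (1·δm/m)² = (1×0.0776)² = 0.00603;  (1·δv/v)² = (1×0.0296)² = 0.000878
δp/p = √(0.00690) = 0.0831

8.31%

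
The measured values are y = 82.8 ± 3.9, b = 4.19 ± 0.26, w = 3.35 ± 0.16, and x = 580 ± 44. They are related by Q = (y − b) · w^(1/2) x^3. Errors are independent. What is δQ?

6.57e+09

Let u = y − b = 78.6. δu = √(δy² + δb²) = √(15.2 + 0.0676) = 3.91, so δu/u = 0.0497.
Q is then a monomial in u, w, x:
δQ/Q = √((δu/u)² + (½·δw/w)² + (3·δx/x)²) = √(0.00247 + 0.000570 + 0.0518) = 0.234
Q = 2.81e+10, so δQ = 0.234 × 2.81e+10 = 6.57e+09.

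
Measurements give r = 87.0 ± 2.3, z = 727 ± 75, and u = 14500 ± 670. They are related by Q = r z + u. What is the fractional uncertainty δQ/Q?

Let p = r·z = 63200. δp/p = √((1·δr/r)² + (1·δz/z)²) = √(0.000699 + 0.0106) = 0.106, so δp = 6740.
Q = p + u: δQ = √(δp² + δu²) = √(4.54e+07 + 4.49e+05) = 6770
Q = 77700, so δQ/Q = 6770/77700 = 0.0871.

0.0871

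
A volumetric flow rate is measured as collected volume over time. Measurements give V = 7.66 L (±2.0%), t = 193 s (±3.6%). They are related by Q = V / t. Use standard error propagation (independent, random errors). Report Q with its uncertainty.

0.0397 ± 0.00163 L/s

Q is a product of powers, so relative uncertainties combine in quadrature:
  (1·δV/V)² = (1×0.0200)² = 0.000400;  (-1·δt/t)² = (-1×0.0360)² = 0.00130
δQ/Q = √(0.00170) = 0.0412
Q = 0.0397 L/s, so δQ = 0.0412 × 0.0397 = 0.00163 L/s.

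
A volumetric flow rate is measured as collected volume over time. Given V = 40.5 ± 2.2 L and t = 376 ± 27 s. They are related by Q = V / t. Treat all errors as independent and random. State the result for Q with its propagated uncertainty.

Since Q is a product/quotient, work with relative uncertainties:
  (1·δV/V)² = (1×0.0543)² = 0.00295;  (-1·δt/t)² = (-1×0.0718)² = 0.00516
δQ/Q = √(0.00811) = 0.0900
Q = 0.108 L/s, so δQ = 0.0900 × 0.108 = 0.00970 L/s.

0.108 ± 0.00970 L/s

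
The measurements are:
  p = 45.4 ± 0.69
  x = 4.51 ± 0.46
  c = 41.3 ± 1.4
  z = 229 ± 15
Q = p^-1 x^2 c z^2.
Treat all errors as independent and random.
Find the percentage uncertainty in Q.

24.5%

Each factor contributes (exponent × relative error)² to (δQ/Q)²:
  (-1·δp/p)² = (-1×0.0152)² = 0.000231;  (2·δx/x)² = (2×0.102)² = 0.0416;  (1·δc/c)² = (1×0.0339)² = 0.00115;  (2·δz/z)² = (2×0.0655)² = 0.0172
δQ/Q = √(0.0602) = 0.245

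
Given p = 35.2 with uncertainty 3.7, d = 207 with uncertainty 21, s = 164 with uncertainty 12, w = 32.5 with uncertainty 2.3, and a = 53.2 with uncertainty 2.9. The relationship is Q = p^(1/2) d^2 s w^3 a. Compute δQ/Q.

Relative error in a monomial: (δQ/Q)² = Σ (nᵢ · δxᵢ/xᵢ)².
  (½·δp/p)² = (0.5×0.105)² = 0.00276;  (2·δd/d)² = (2×0.101)² = 0.0412;  (1·δs/s)² = (1×0.0732)² = 0.00535;  (3·δw/w)² = (3×0.0708)² = 0.0451;  (1·δa/a)² = (1×0.0545)² = 0.00297
δQ/Q = √(0.0973) = 0.312

0.312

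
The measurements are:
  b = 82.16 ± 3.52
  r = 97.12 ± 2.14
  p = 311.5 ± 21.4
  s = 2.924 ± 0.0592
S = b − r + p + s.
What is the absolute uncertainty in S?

21.8

Absolute uncertainties add in quadrature for a linear combination:
  (δb)² = 12.4;  (δr)² = 4.58;  (δp)² = 458;  (δs)² = 0.00350
δS = √(475) = 21.8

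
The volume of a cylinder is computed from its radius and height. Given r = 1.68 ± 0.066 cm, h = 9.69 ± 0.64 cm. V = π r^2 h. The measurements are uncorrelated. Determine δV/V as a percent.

10.3%

Relative error in a monomial: (δV/V)² = Σ (nᵢ · δxᵢ/xᵢ)².
  (2·δr/r)² = (2×0.0393)² = 0.00617;  (1·δh/h)² = (1×0.0660)² = 0.00436
δV/V = √(0.0105) = 0.103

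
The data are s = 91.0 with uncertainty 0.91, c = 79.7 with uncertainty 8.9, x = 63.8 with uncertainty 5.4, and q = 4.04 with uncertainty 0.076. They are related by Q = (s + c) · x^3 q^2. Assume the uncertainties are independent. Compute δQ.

Let u = s + c = 171. δu = √(δs² + δc²) = √(0.828 + 79.2) = 8.95, so δu/u = 0.0524.
Q is then a monomial in u, x, q:
δQ/Q = √((δu/u)² + (3·δx/x)² + (2·δq/q)²) = √(0.00275 + 0.0645 + 0.00142) = 0.262
Q = 7.24e+08, so δQ = 0.262 × 7.24e+08 = 1.9e+08.

1.9e+08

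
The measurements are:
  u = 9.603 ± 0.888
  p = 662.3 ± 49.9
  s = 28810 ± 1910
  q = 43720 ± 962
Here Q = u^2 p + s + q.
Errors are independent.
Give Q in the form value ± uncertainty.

Let w = u^2·p = 61080. δw/w = √((2·δu/u)² + (1·δp/p)²) = √(0.0342 + 0.00568) = 0.200, so δw = 12200.
Q = w + s + q: δQ = √(δw² + δs² + δq²) = √(1.49e+08 + 3.65e+06 + 9.25e+05) = 12400
Q = 133600.

133600 ± 12400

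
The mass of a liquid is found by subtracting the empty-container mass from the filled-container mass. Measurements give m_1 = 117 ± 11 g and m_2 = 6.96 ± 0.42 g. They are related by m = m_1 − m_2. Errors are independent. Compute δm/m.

0.100

Absolute uncertainties add in quadrature for a linear combination:
  (δm_1)² = 121;  (δm_2)² = 0.176
δm = √(121) = 11.0 g
m = 110 g, so δm/m = 11.0/110 = 0.100.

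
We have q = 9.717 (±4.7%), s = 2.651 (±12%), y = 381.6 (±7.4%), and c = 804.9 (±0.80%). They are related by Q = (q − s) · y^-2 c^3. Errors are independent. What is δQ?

Let u = q − s = 7.066. δu = √(δq² + δs²) = √(0.209 + 0.101) = 0.557, so δu/u = 0.0788.
Q is then a monomial in u, y, c:
δQ/Q = √((δu/u)² + (-2·δy/y)² + (3·δc/c)²) = √(0.00620 + 0.0219 + 0.000576) = 0.169
Q = 25300, so δQ = 0.169 × 25300 = 4290.

4290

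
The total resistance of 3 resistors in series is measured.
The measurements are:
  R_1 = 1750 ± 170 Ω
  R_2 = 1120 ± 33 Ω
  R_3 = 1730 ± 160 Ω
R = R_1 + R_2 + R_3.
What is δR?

Each term contributes (cᵢ δxᵢ)² to (δR)²:
  (δR_1)² = 28900;  (δR_2)² = 1090;  (δR_3)² = 25600
δR = √(55600) = 236 Ω

236 Ω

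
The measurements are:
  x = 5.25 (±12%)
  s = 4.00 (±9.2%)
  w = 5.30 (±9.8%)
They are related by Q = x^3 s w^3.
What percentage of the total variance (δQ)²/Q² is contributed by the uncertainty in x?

(δQ/Q)² = (3·δx/x)² + (1·δs/s)² + (3·δw/w)²
  x term: (3×0.120)² = 0.130
  s term: (1×0.0920)² = 0.00846
  w term: (3×0.0980)² = 0.0864
Total = 0.225. Share from x = 0.130/0.225 = 0.577.

57.7%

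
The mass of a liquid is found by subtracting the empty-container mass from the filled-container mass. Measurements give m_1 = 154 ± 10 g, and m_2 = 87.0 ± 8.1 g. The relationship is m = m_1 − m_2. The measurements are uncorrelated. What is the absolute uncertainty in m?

12.9 g

For a sum/difference, combine absolute errors in quadrature:
  (δm_1)² = 100;  (δm_2)² = 65.6
δm = √(166) = 12.9 g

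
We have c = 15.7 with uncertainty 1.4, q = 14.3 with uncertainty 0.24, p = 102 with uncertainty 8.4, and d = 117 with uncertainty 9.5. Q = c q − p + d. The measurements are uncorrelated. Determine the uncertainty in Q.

Let w = c·q = 225. δw/w = √((1·δc/c)² + (1·δq/q)²) = √(0.00795 + 0.000282) = 0.0907, so δw = 20.4.
Q = w − p + d: δQ = √(δw² + δp² + δd²) = √(415 + 70.6 + 90.2) = 24.0

24.0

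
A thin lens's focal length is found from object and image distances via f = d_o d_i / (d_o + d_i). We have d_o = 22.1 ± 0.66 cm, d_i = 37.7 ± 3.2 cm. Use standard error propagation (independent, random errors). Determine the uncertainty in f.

0.510 cm

∂f/∂d_o = (d_i/(d_o+d_i))² = 0.397;  ∂f/∂d_i = (d_o/(d_o+d_i))² = 0.137
δf = √((∂f/∂d_o · δd_o)² + (∂f/∂d_i · δd_i)²) = √(0.0688 + 0.191) = 0.510 cm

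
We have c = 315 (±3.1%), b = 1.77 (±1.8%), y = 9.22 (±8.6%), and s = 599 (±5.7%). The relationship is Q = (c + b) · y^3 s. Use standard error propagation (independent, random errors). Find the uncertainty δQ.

Let u = c + b = 317. δu = √(δc² + δb²) = √(95.4 + 0.00102) = 9.77, so δu/u = 0.0308.
Q is then a monomial in u, y, s:
δQ/Q = √((δu/u)² + (3·δy/y)² + (1·δs/s)²) = √(0.000950 + 0.0666 + 0.00325) = 0.266
Q = 1.49e+08, so δQ = 0.266 × 1.49e+08 = 3.96e+07.

3.96e+07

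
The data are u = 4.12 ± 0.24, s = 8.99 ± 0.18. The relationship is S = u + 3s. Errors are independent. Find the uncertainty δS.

Each term contributes (cᵢ δxᵢ)² to (δS)²:
  (δu)² = 0.0576;  (3·δs)² = 0.292
δS = √(0.349) = 0.591

0.591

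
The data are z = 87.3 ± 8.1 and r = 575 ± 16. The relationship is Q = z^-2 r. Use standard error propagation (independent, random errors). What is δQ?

For a monomial Q ∝ z^-2, r, fractional errors add in quadrature:
  (-2·δz/z)² = (-2×0.0928)² = 0.0344;  (1·δr/r)² = (1×0.0278)² = 0.000774
δQ/Q = √(0.0352) = 0.188
Q = 0.0754, so δQ = 0.188 × 0.0754 = 0.0142.

0.0142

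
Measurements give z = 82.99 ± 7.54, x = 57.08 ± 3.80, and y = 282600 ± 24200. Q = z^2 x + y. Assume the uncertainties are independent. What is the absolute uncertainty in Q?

Let p = z^2·x = 393100. δp/p = √((2·δz/z)² + (1·δx/x)²) = √(0.0330 + 0.00443) = 0.194, so δp = 76100.
Q = p + y: δQ = √(δp² + δy²) = √(5.79e+09 + 5.86e+08) = 79800

79800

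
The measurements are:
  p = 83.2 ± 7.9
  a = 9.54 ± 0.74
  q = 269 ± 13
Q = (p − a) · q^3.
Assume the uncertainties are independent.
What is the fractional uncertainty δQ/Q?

Let u = p − a = 73.7. δu = √(δp² + δa²) = √(62.4 + 0.548) = 7.93, so δu/u = 0.108.
Q is then a monomial in u, q:
δQ/Q = √((δu/u)² + (3·δq/q)²) = √(0.0116 + 0.0210) = 0.181

0.181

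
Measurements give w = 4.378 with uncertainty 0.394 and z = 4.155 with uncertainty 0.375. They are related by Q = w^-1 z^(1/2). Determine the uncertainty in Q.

0.0469

Q is a product of powers, so relative uncertainties combine in quadrature:
  (-1·δw/w)² = (-1×0.0900)² = 0.00810;  (½·δz/z)² = (0.5×0.0903)² = 0.00204
δQ/Q = √(0.0101) = 0.101
Q = 0.4656, so δQ = 0.101 × 0.4656 = 0.0469.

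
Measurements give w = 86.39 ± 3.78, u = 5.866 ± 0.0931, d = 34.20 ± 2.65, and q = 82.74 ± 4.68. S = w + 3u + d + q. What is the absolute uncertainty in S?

Absolute uncertainties add in quadrature for a linear combination:
  (δw)² = 14.3;  (3·δu)² = 0.0780;  (δd)² = 7.02;  (δq)² = 21.9
δS = √(43.3) = 6.58

6.58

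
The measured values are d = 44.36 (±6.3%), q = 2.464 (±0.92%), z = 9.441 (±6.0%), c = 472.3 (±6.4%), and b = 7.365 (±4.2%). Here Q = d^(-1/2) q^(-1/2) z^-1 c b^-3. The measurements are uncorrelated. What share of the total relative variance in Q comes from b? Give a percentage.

64.6%

(δQ/Q)² = (−½·δd/d)² + (−½·δq/q)² + (-1·δz/z)² + (1·δc/c)² + (-3·δb/b)²
  d term: (-0.5×0.0630)² = 0.000992
  q term: (-0.5×0.00920)² = 2.12e-05
  z term: (-1×0.0600)² = 0.00360
  c term: (1×0.0640)² = 0.00410
  b term: (-3×0.0420)² = 0.0159
Total = 0.0246. Share from b = 0.0159/0.0246 = 0.646.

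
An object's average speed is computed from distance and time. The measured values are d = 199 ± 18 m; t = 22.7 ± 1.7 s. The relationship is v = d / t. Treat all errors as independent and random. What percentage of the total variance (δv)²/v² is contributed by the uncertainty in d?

59.3%

(δv/v)² = (1·δd/d)² + (-1·δt/t)²
  d term: (1×0.0905)² = 0.00818
  t term: (-1×0.0749)² = 0.00561
Total = 0.0138. Share from d = 0.00818/0.0138 = 0.593.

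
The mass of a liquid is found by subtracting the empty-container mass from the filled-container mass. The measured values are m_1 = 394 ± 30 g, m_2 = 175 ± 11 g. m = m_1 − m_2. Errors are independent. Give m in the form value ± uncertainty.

219 ± 32.0 g

Absolute uncertainties add in quadrature for a linear combination:
  (δm_1)² = 900;  (δm_2)² = 121
δm = √(1020) = 32.0 g
m = 219 g.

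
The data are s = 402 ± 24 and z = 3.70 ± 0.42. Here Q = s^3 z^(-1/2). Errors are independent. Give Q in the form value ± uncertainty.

(3.38 ± 0.635) × 10^7

Q is a product of powers, so relative uncertainties combine in quadrature:
  (3·δs/s)² = (3×0.0597)² = 0.0321;  (−½·δz/z)² = (-0.5×0.114)² = 0.00322
δQ/Q = √(0.0353) = 0.188
Q = 3.38e+07, so δQ = 0.188 × 3.38e+07 = 6.35e+06.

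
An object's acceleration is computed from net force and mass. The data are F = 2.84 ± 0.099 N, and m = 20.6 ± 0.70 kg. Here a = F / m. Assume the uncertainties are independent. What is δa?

a is a product of powers, so relative uncertainties combine in quadrature:
  (1·δF/F)² = (1×0.0349)² = 0.00122;  (-1·δm/m)² = (-1×0.0340)² = 0.00115
δa/a = √(0.00237) = 0.0487
a = 0.138 m/s^2, so δa = 0.0487 × 0.138 = 0.00671 m/s^2.

0.00671 m/s^2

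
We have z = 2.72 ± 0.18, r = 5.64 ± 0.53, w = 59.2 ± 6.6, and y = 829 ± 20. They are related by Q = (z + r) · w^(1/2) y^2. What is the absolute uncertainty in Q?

Let u = z + r = 8.36. δu = √(δz² + δr²) = √(0.0324 + 0.281) = 0.560, so δu/u = 0.0670.
Q is then a monomial in u, w, y:
δQ/Q = √((δu/u)² + (½·δw/w)² + (2·δy/y)²) = √(0.00448 + 0.00311 + 0.00233) = 0.0996
Q = 4.42e+07, so δQ = 0.0996 × 4.42e+07 = 4.4e+06.

4.4e+06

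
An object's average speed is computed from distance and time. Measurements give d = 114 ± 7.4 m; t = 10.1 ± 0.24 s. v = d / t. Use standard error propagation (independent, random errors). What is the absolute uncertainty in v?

0.780 m/s

Since v is a product/quotient, work with relative uncertainties:
  (1·δd/d)² = (1×0.0649)² = 0.00421;  (-1·δt/t)² = (-1×0.0238)² = 0.000565
δv/v = √(0.00478) = 0.0691
v = 11.3 m/s, so δv = 0.0691 × 11.3 = 0.780 m/s.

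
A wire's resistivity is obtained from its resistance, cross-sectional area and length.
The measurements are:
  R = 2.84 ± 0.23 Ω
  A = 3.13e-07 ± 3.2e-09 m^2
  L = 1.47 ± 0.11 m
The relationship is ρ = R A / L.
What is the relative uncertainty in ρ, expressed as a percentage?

11.1%

For a monomial ρ ∝ R, A, L^-1, fractional errors add in quadrature:
  (1·δR/R)² = (1×0.0810)² = 0.00656;  (1·δA/A)² = (1×0.0102)² = 0.000105;  (-1·δL/L)² = (-1×0.0748)² = 0.00560
δρ/ρ = √(0.0123) = 0.111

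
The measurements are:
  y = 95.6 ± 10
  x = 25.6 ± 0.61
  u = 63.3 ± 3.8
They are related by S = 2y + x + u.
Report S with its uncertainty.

280 ± 20.4

Sums and differences: (δS)² = Σ (cᵢ δxᵢ)².
  (2·δy)² = 400;  (δx)² = 0.372;  (δu)² = 14.4
δS = √(415) = 20.4
S = 280.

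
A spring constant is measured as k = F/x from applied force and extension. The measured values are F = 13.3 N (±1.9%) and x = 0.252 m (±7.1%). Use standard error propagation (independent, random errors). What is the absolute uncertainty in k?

3.88 N/m

For a monomial k ∝ F, x^-1, fractional errors add in quadrature:
  (1·δF/F)² = (1×0.0190)² = 0.000361;  (-1·δx/x)² = (-1×0.0710)² = 0.00504
δk/k = √(0.00540) = 0.0735
k = 52.8 N/m, so δk = 0.0735 × 52.8 = 3.88 N/m.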